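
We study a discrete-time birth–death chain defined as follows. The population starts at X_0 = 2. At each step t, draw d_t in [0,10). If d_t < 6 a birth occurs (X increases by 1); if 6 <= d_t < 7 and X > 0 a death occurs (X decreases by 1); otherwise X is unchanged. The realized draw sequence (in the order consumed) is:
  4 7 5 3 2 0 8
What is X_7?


7

t=0: X=2, d=4 → birth, X_1=3
t=1: X=3, d=7 → hold, X_2=3
t=2: X=3, d=5 → birth, X_3=4
t=3: X=4, d=3 → birth, X_4=5
t=4: X=5, d=2 → birth, X_5=6
t=5: X=6, d=0 → birth, X_6=7
t=6: X=7, d=8 → hold, X_7=7


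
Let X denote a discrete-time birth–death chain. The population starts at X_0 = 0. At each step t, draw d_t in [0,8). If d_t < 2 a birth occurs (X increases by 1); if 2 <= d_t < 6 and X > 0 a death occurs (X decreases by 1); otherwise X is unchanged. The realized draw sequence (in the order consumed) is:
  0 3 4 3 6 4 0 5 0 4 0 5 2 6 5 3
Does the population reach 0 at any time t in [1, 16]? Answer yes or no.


yes

t=0: X=0, d=0 → birth, X_1=1
t=1: X=1, d=3 → death, X_2=0
t=2: X=0, d=4 → hold, X_3=0
t=3: X=0, d=3 → hold, X_4=0
t=4: X=0, d=6 → hold, X_5=0
t=5: X=0, d=4 → hold, X_6=0
t=6: X=0, d=0 → birth, X_7=1
t=7: X=1, d=5 → death, X_8=0
t=8: X=0, d=0 → birth, X_9=1
t=9: X=1, d=4 → death, X_10=0
t=10: X=0, d=0 → birth, X_11=1
t=11: X=1, d=5 → death, X_12=0
t=12: X=0, d=2 → hold, X_13=0
t=13: X=0, d=6 → hold, X_14=0
t=14: X=0, d=5 → hold, X_15=0
t=15: X=0, d=3 → hold, X_16=0


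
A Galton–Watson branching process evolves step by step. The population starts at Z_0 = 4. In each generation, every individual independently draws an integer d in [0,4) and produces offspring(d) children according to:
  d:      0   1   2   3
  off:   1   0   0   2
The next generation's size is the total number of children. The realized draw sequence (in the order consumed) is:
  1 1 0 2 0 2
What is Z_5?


gen 0: Z_0=4, draws=[1, 1, 0, 2], offspring=[0, 0, 1, 0], Z_1=1
gen 1: Z_1=1, draws=[0], offspring=[1], Z_2=1
gen 2: Z_2=1, draws=[2], offspring=[0], Z_3=0
gen 3: Z_3=0, draws=[], offspring=[], Z_4=0
gen 4: Z_4=0, draws=[], offspring=[], Z_5=0

0


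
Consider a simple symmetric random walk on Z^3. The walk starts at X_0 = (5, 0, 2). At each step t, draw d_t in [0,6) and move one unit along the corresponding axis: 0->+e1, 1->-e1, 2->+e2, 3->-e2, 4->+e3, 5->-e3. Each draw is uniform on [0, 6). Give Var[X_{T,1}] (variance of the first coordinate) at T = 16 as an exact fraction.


Outcome values over d=0..5: [1, -1, 0, 0, 0, 0]
Σy = 0, Σy² = 2, M = 6
μ = 0/6 = 0,  σ² = 2/6 − (0)² = 1/3
Independent increments: Var[X_16] = 16·σ² = 16·(1/3) = 16/3

16/3


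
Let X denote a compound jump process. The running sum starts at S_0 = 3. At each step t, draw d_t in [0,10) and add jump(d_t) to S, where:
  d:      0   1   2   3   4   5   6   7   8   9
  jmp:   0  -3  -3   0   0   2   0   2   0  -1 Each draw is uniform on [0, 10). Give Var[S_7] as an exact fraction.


Outcome values over d=0..9: [0, -3, -3, 0, 0, 2, 0, 2, 0, -1]
Σy = -3, Σy² = 27, M = 10
μ = -3/10 = -3/10,  σ² = 27/10 − (-3/10)² = 261/100
Independent increments: Var[S_7] = 7·σ² = 7·(261/100) = 1827/100

1827/100


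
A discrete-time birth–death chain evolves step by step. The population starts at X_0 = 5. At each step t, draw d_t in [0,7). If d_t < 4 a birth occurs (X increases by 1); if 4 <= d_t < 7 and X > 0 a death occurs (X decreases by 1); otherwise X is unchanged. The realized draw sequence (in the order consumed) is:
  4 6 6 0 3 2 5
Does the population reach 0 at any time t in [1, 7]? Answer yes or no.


t=0: X=5, d=4 → death, X_1=4
t=1: X=4, d=6 → death, X_2=3
t=2: X=3, d=6 → death, X_3=2
t=3: X=2, d=0 → birth, X_4=3
t=4: X=3, d=3 → birth, X_5=4
t=5: X=4, d=2 → birth, X_6=5
t=6: X=5, d=5 → death, X_7=4

no


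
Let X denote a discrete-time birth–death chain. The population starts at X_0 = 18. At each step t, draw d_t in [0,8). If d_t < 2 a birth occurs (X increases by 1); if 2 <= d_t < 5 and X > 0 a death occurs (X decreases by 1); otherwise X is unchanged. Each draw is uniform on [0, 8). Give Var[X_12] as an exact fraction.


117/16

X can drop by at most 1 per step and X_0 = 18 > T = 12, so X_t >= 18 − t >= 6 > 0 for every t <= 12: the floor at 0 (the 'and X > 0' condition) never binds. Hence X_12 = X_0 + Σ_{t<12} Y_t with i.i.d. increments Y_t = y(d_t) ∈ {+1, −1, 0}.
Outcome values over d=0..7: [1, 1, -1, -1, -1, 0, 0, 0]
Σy = -1, Σy² = 5, M = 8
μ = -1/8 = -1/8,  σ² = 5/8 − (-1/8)² = 39/64
Independent increments: Var[X_12] = 12·σ² = 12·(39/64) = 117/16


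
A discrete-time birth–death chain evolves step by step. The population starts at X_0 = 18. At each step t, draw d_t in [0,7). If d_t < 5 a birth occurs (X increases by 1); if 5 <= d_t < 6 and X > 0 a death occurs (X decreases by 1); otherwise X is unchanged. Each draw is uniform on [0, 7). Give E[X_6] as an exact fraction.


150/7

X can drop by at most 1 per step and X_0 = 18 > T = 6, so X_t >= 18 − t >= 12 > 0 for every t <= 6: the floor at 0 (the 'and X > 0' condition) never binds. Hence X_6 = X_0 + Σ_{t<6} Y_t with i.i.d. increments Y_t = y(d_t) ∈ {+1, −1, 0}.
Outcome values over d=0..6: [1, 1, 1, 1, 1, -1, 0]
Σy = 4, Σy² = 6, M = 7
μ = 4/7 = 4/7,  σ² = 6/7 − (4/7)² = 26/49
E[X_6] = 18 + 6·(4/7) = 150/7


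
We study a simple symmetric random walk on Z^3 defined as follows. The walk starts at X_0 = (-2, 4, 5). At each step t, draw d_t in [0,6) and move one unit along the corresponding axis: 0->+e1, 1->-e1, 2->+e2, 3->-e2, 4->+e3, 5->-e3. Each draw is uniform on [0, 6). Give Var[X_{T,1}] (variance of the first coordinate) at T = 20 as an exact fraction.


20/3

Outcome values over d=0..5: [1, -1, 0, 0, 0, 0]
Σy = 0, Σy² = 2, M = 6
μ = 0/6 = 0,  σ² = 2/6 − (0)² = 1/3
Independent increments: Var[X_20] = 20·σ² = 20·(1/3) = 20/3


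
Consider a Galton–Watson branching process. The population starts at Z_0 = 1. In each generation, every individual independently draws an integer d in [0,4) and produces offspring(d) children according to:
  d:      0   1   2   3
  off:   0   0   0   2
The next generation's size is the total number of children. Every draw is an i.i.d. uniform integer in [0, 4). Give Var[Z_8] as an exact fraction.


Outcome values over d=0..3: [0, 0, 0, 2]
Σy = 2, Σy² = 4, M = 4
μ = 2/4 = 1/2,  σ² = 4/4 − (1/2)² = 3/4
V_0 = 0, E_0 = 1
V_1 = 3/4·E_0 + (1/2)²·V_0 = 3/4;  E_1 = 1/2
V_2 = 3/4·E_1 + (1/2)²·V_1 = 9/16;  E_2 = 1/4
V_3 = 3/4·E_2 + (1/2)²·V_2 = 21/64;  E_3 = 1/8
V_4 = 3/4·E_3 + (1/2)²·V_3 = 45/256;  E_4 = 1/16
V_5 = 3/4·E_4 + (1/2)²·V_4 = 93/1024;  E_5 = 1/32
V_6 = 3/4·E_5 + (1/2)²·V_5 = 189/4096;  E_6 = 1/64
V_7 = 3/4·E_6 + (1/2)²·V_6 = 381/16384;  E_7 = 1/128
V_8 = 3/4·E_7 + (1/2)²·V_7 = 765/65536;  E_8 = 1/256

765/65536


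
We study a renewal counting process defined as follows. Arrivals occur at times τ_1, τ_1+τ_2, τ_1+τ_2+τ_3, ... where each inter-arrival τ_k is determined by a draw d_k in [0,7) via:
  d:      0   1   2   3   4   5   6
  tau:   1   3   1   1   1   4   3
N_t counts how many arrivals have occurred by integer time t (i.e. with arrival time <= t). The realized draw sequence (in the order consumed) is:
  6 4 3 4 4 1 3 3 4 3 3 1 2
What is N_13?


draw d_1=6: τ_1=3, arrival time A_1=3
draw d_2=4: τ_2=1, arrival time A_2=4
draw d_3=3: τ_3=1, arrival time A_3=5
draw d_4=4: τ_4=1, arrival time A_4=6
draw d_5=4: τ_5=1, arrival time A_5=7
draw d_6=1: τ_6=3, arrival time A_6=10
draw d_7=3: τ_7=1, arrival time A_7=11
draw d_8=3: τ_8=1, arrival time A_8=12
draw d_9=4: τ_9=1, arrival time A_9=13
draw d_10=3: τ_10=1, arrival time A_10=14
draw d_11=3: τ_11=1, arrival time A_11=15
draw d_12=1: τ_12=3, arrival time A_12=18
draw d_13=2: τ_13=1, arrival time A_13=19
N_t over t=0..13: 0:0 1:0 2:0 3:1 4:2 5:3 6:4 7:5 8:5 9:5 10:6 11:7 12:8 13:9

9


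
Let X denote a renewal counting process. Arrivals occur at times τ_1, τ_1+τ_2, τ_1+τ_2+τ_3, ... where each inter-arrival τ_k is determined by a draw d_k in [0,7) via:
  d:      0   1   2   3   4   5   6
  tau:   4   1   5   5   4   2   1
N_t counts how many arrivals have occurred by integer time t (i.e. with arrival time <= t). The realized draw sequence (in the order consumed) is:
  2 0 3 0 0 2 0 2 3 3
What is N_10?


2

draw d_1=2: τ_1=5, arrival time A_1=5
draw d_2=0: τ_2=4, arrival time A_2=9
draw d_3=3: τ_3=5, arrival time A_3=14
draw d_4=0: τ_4=4, arrival time A_4=18
draw d_5=0: τ_5=4, arrival time A_5=22
draw d_6=2: τ_6=5, arrival time A_6=27
draw d_7=0: τ_7=4, arrival time A_7=31
draw d_8=2: τ_8=5, arrival time A_8=36
draw d_9=3: τ_9=5, arrival time A_9=41
draw d_10=3: τ_10=5, arrival time A_10=46
N_t over t=0..10: 0:0 1:0 2:0 3:0 4:0 5:1 6:1 7:1 8:1 9:2 10:2


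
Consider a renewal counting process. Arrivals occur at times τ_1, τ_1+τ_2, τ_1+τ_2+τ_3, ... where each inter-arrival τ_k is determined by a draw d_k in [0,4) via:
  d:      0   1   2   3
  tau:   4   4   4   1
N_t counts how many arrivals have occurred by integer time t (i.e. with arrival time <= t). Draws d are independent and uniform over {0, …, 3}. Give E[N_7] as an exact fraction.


Inter-arrival values over d=0..3: [4, 4, 4, 1]
Each d has probability 1/4, so the pmf of τ is: f(1) = 1/4, f(4) = 3/4
Renewal equation for m(n) = E[N_n]: condition on τ_1 = k (if k <= n, one arrival plus a fresh copy on the remaining n−k steps): m(n) = F(n) + Σ_{k<=n} f(k)·m(n−k), where F(n) = P(τ <= n) and m(0) = 0
m(1) = F(1) = 1/4
m(2) = F(2) + f(1)·m(1) = 1/4 + 1/4·1/4 = 5/16
m(3) = F(3) + f(1)·m(2) = 1/4 + 1/4·5/16 = 21/64
m(4) = F(4) + f(1)·m(3) = 1 + 1/4·21/64 = 277/256
m(5) = F(5) + f(1)·m(4) + f(4)·m(1) = 1 + 1/4·277/256 + 3/4·1/4 = 1493/1024
m(6) = F(6) + f(1)·m(5) + f(4)·m(2) = 1 + 1/4·1493/1024 + 3/4·5/16 = 6549/4096
m(7) = F(7) + f(1)·m(6) + f(4)·m(3) = 1 + 1/4·6549/4096 + 3/4·21/64 = 26965/16384
E[N_7] = m(7) = 26965/16384

26965/16384


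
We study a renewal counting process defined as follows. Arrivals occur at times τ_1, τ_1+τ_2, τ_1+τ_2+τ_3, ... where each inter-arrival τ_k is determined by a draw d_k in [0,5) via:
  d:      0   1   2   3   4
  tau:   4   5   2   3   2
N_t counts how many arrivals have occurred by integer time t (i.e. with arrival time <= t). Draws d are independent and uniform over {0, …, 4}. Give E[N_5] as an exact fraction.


Inter-arrival values over d=0..4: [4, 5, 2, 3, 2]
Each d has probability 1/5, so the pmf of τ is: f(2) = 2/5, f(3) = 1/5, f(4) = 1/5, f(5) = 1/5
Renewal equation for m(n) = E[N_n]: condition on τ_1 = k (if k <= n, one arrival plus a fresh copy on the remaining n−k steps): m(n) = F(n) + Σ_{k<=n} f(k)·m(n−k), where F(n) = P(τ <= n) and m(0) = 0
m(1) = F(1) = 0
m(2) = F(2) = 2/5
m(3) = F(3) = 3/5
m(4) = F(4) + f(2)·m(2) = 4/5 + 2/5·2/5 = 24/25
m(5) = F(5) + f(2)·m(3) + f(3)·m(2) = 1 + 2/5·3/5 + 1/5·2/5 = 33/25
E[N_5] = m(5) = 33/25

33/25


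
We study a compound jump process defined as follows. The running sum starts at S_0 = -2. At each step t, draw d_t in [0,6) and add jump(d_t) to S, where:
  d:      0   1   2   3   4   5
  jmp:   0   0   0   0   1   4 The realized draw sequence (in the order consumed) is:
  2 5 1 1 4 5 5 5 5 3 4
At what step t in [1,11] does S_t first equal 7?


6

t=0: S=-2, d=2, jump=0, S_1=-2
t=1: S=-2, d=5, jump=4, S_2=2
t=2: S=2, d=1, jump=0, S_3=2
t=3: S=2, d=1, jump=0, S_4=2
t=4: S=2, d=4, jump=1, S_5=3
t=5: S=3, d=5, jump=4, S_6=7
t=6: S=7, d=5, jump=4, S_7=11
t=7: S=11, d=5, jump=4, S_8=15
t=8: S=15, d=5, jump=4, S_9=19
t=9: S=19, d=3, jump=0, S_10=19
t=10: S=19, d=4, jump=1, S_11=20


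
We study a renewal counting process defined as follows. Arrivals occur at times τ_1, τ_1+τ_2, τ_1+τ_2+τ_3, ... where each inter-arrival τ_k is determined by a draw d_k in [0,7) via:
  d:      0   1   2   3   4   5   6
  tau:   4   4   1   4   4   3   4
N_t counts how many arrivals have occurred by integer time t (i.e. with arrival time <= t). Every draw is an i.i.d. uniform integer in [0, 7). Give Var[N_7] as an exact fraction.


283472343174/678223072849

Inter-arrival values over d=0..6: [4, 4, 1, 4, 4, 3, 4]
Each d has probability 1/7, so the pmf of τ is: f(1) = 1/7, f(3) = 1/7, f(4) = 5/7
Let p_n(j) = P(N_n = j), with p_0 = [1]. Condition on τ_1: p_n(0) = P(τ > n), and for j >= 1, p_n(j) = Σ_{k<=n} f(k)·p_{n−k}(j−1)
p_1 = [6/7, 1/7]  (j = 0..1)
p_2 = [6/7, 6/49, 1/49]  (j = 0..2)
p_3 = [5/7, 13/49, 6/343, 1/343]  (j = 0..3)
p_4 = [0, 46/49, 20/343, 6/2401, 1/2401]  (j = 0..4)
p_5 = [0, 36/49, 87/343, 27/2401, 6/16807, 1/16807]  (j = 0..5)
p_6 = [0, 5/7, 79/343, 128/2401, 34/16807, 6/117649, 1/117649]  (j = 0..6)
p_7 = [0, 25/49, 146/343, 129/2401, 169/16807, 41/117649, 6/823543, 1/823543]  (j = 0..7)
E[N_7] = Σ j·p_7(j) = 1288610/823543;  E[N_7²] = Σ j²·p_7(j) = 2360518/823543
Var[N_7] = 2360518/823543 − (1288610/823543)² = 283472343174/678223072849


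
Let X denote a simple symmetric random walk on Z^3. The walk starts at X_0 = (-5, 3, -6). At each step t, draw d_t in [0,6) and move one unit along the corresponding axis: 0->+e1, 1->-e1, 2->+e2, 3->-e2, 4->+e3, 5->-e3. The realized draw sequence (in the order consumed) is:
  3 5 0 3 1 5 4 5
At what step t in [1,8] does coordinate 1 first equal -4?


3

t=0: X=(-5, 3, -6), d=3 → -e2, X_1=(-5, 2, -6)
t=1: X=(-5, 2, -6), d=5 → -e3, X_2=(-5, 2, -7)
t=2: X=(-5, 2, -7), d=0 → +e1, X_3=(-4, 2, -7)
t=3: X=(-4, 2, -7), d=3 → -e2, X_4=(-4, 1, -7)
t=4: X=(-4, 1, -7), d=1 → -e1, X_5=(-5, 1, -7)
t=5: X=(-5, 1, -7), d=5 → -e3, X_6=(-5, 1, -8)
t=6: X=(-5, 1, -8), d=4 → +e3, X_7=(-5, 1, -7)
t=7: X=(-5, 1, -7), d=5 → -e3, X_8=(-5, 1, -8)


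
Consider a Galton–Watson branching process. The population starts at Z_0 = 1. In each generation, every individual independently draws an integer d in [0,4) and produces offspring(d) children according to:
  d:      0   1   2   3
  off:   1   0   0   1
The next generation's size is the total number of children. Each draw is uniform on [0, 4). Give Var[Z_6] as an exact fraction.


Outcome values over d=0..3: [1, 0, 0, 1]
Σy = 2, Σy² = 2, M = 4
μ = 2/4 = 1/2,  σ² = 2/4 − (1/2)² = 1/4
V_0 = 0, E_0 = 1
V_1 = 1/4·E_0 + (1/2)²·V_0 = 1/4;  E_1 = 1/2
V_2 = 1/4·E_1 + (1/2)²·V_1 = 3/16;  E_2 = 1/4
V_3 = 1/4·E_2 + (1/2)²·V_2 = 7/64;  E_3 = 1/8
V_4 = 1/4·E_3 + (1/2)²·V_3 = 15/256;  E_4 = 1/16
V_5 = 1/4·E_4 + (1/2)²·V_4 = 31/1024;  E_5 = 1/32
V_6 = 1/4·E_5 + (1/2)²·V_5 = 63/4096;  E_6 = 1/64

63/4096


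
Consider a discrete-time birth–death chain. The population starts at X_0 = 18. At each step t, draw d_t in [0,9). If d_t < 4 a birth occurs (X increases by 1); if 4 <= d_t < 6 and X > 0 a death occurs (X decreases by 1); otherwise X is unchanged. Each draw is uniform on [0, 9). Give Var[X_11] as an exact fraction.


550/81

X can drop by at most 1 per step and X_0 = 18 > T = 11, so X_t >= 18 − t >= 7 > 0 for every t <= 11: the floor at 0 (the 'and X > 0' condition) never binds. Hence X_11 = X_0 + Σ_{t<11} Y_t with i.i.d. increments Y_t = y(d_t) ∈ {+1, −1, 0}.
Outcome values over d=0..8: [1, 1, 1, 1, -1, -1, 0, 0, 0]
Σy = 2, Σy² = 6, M = 9
μ = 2/9 = 2/9,  σ² = 6/9 − (2/9)² = 50/81
Independent increments: Var[X_11] = 11·σ² = 11·(50/81) = 550/81


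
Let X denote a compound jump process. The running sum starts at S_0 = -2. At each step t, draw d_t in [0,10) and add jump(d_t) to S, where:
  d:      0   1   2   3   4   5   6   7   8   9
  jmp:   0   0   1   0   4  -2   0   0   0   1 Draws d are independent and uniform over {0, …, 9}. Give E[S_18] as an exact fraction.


Outcome values over d=0..9: [0, 0, 1, 0, 4, -2, 0, 0, 0, 1]
Σy = 4, Σy² = 22, M = 10
μ = 4/10 = 2/5,  σ² = 22/10 − (2/5)² = 51/25
E[S_18] = -2 + 18·(2/5) = 26/5

26/5


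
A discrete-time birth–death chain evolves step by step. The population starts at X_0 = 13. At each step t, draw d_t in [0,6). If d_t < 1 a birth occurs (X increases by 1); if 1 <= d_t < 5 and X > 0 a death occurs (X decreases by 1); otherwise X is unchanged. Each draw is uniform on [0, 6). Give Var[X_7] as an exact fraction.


X can drop by at most 1 per step and X_0 = 13 > T = 7, so X_t >= 13 − t >= 6 > 0 for every t <= 7: the floor at 0 (the 'and X > 0' condition) never binds. Hence X_7 = X_0 + Σ_{t<7} Y_t with i.i.d. increments Y_t = y(d_t) ∈ {+1, −1, 0}.
Outcome values over d=0..5: [1, -1, -1, -1, -1, 0]
Σy = -3, Σy² = 5, M = 6
μ = -3/6 = -1/2,  σ² = 5/6 − (-1/2)² = 7/12
Independent increments: Var[X_7] = 7·σ² = 7·(7/12) = 49/12

49/12


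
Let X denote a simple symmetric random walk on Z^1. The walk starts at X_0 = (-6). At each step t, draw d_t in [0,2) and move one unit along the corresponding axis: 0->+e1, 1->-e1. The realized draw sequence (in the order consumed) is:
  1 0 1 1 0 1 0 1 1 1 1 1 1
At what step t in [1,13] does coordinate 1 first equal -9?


9

t=0: X=(-6), d=1 → -e1, X_1=(-7)
t=1: X=(-7), d=0 → +e1, X_2=(-6)
t=2: X=(-6), d=1 → -e1, X_3=(-7)
t=3: X=(-7), d=1 → -e1, X_4=(-8)
t=4: X=(-8), d=0 → +e1, X_5=(-7)
t=5: X=(-7), d=1 → -e1, X_6=(-8)
t=6: X=(-8), d=0 → +e1, X_7=(-7)
t=7: X=(-7), d=1 → -e1, X_8=(-8)
t=8: X=(-8), d=1 → -e1, X_9=(-9)
t=9: X=(-9), d=1 → -e1, X_10=(-10)
t=10: X=(-10), d=1 → -e1, X_11=(-11)
t=11: X=(-11), d=1 → -e1, X_12=(-12)
t=12: X=(-12), d=1 → -e1, X_13=(-13)


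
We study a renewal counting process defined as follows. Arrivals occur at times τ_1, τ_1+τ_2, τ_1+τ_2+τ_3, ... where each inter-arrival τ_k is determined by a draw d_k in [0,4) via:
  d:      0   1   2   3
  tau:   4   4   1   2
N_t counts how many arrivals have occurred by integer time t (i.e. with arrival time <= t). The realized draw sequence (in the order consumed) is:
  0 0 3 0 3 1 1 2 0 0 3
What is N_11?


draw d_1=0: τ_1=4, arrival time A_1=4
draw d_2=0: τ_2=4, arrival time A_2=8
draw d_3=3: τ_3=2, arrival time A_3=10
draw d_4=0: τ_4=4, arrival time A_4=14
draw d_5=3: τ_5=2, arrival time A_5=16
draw d_6=1: τ_6=4, arrival time A_6=20
draw d_7=1: τ_7=4, arrival time A_7=24
draw d_8=2: τ_8=1, arrival time A_8=25
draw d_9=0: τ_9=4, arrival time A_9=29
draw d_10=0: τ_10=4, arrival time A_10=33
draw d_11=3: τ_11=2, arrival time A_11=35
N_t over t=0..11: 0:0 1:0 2:0 3:0 4:1 5:1 6:1 7:1 8:2 9:2 10:3 11:3

3


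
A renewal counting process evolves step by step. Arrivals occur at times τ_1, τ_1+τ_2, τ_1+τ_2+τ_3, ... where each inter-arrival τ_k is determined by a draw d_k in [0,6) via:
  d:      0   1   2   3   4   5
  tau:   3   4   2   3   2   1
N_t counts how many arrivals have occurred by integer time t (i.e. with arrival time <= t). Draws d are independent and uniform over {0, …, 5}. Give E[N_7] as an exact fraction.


721339/279936

Inter-arrival values over d=0..5: [3, 4, 2, 3, 2, 1]
Each d has probability 1/6, so the pmf of τ is: f(1) = 1/6, f(2) = 1/3, f(3) = 1/3, f(4) = 1/6
Renewal equation for m(n) = E[N_n]: condition on τ_1 = k (if k <= n, one arrival plus a fresh copy on the remaining n−k steps): m(n) = F(n) + Σ_{k<=n} f(k)·m(n−k), where F(n) = P(τ <= n) and m(0) = 0
m(1) = F(1) = 1/6
m(2) = F(2) + f(1)·m(1) = 1/2 + 1/6·1/6 = 19/36
m(3) = F(3) + f(1)·m(2) + f(2)·m(1) = 5/6 + 1/6·19/36 + 1/3·1/6 = 211/216
m(4) = F(4) + f(1)·m(3) + f(2)·m(2) + f(3)·m(1) = 1 + 1/6·211/216 + 1/3·19/36 + 1/3·1/6 = 1807/1296
m(5) = F(5) + f(1)·m(4) + f(2)·m(3) + f(3)·m(2) + f(4)·m(1) = 1 + 1/6·1807/1296 + 1/3·211/216 + 1/3·19/36 + 1/6·1/6 = 13699/7776
m(6) = F(6) + f(1)·m(5) + f(2)·m(4) + f(3)·m(3) + f(4)·m(2) = 1 + 1/6·13699/7776 + 1/3·1807/1296 + 1/3·211/216 + 1/6·19/36 = 101335/46656
m(7) = F(7) + f(1)·m(6) + f(2)·m(5) + f(3)·m(4) + f(4)·m(3) = 1 + 1/6·101335/46656 + 1/3·13699/7776 + 1/3·1807/1296 + 1/6·211/216 = 721339/279936
E[N_7] = m(7) = 721339/279936


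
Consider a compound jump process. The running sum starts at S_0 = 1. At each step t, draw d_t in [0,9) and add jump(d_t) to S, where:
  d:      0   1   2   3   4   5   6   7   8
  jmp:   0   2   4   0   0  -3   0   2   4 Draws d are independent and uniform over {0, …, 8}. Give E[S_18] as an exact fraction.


19

Outcome values over d=0..8: [0, 2, 4, 0, 0, -3, 0, 2, 4]
Σy = 9, Σy² = 49, M = 9
μ = 9/9 = 1,  σ² = 49/9 − (1)² = 40/9
E[S_18] = 1 + 18·(1) = 19


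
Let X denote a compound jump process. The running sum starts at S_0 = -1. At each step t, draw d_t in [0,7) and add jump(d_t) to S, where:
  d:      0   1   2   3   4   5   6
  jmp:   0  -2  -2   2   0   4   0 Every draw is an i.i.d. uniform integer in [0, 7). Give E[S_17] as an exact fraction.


Outcome values over d=0..6: [0, -2, -2, 2, 0, 4, 0]
Σy = 2, Σy² = 28, M = 7
μ = 2/7 = 2/7,  σ² = 28/7 − (2/7)² = 192/49
E[S_17] = -1 + 17·(2/7) = 27/7

27/7


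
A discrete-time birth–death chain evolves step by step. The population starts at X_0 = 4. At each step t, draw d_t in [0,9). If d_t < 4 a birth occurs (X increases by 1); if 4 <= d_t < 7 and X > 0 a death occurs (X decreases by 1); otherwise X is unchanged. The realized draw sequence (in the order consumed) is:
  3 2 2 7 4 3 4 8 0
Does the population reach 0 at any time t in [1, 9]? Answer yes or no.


t=0: X=4, d=3 → birth, X_1=5
t=1: X=5, d=2 → birth, X_2=6
t=2: X=6, d=2 → birth, X_3=7
t=3: X=7, d=7 → hold, X_4=7
t=4: X=7, d=4 → death, X_5=6
t=5: X=6, d=3 → birth, X_6=7
t=6: X=7, d=4 → death, X_7=6
t=7: X=6, d=8 → hold, X_8=6
t=8: X=6, d=0 → birth, X_9=7

no


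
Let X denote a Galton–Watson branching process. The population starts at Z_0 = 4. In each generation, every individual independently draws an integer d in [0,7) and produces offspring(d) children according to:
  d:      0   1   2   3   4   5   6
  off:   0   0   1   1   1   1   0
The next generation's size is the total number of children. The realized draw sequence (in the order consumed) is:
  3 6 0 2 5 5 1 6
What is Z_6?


gen 0: Z_0=4, draws=[3, 6, 0, 2], offspring=[1, 0, 0, 1], Z_1=2
gen 1: Z_1=2, draws=[5, 5], offspring=[1, 1], Z_2=2
gen 2: Z_2=2, draws=[1, 6], offspring=[0, 0], Z_3=0
gen 3: Z_3=0, draws=[], offspring=[], Z_4=0
gen 4: Z_4=0, draws=[], offspring=[], Z_5=0
gen 5: Z_5=0, draws=[], offspring=[], Z_6=0

0


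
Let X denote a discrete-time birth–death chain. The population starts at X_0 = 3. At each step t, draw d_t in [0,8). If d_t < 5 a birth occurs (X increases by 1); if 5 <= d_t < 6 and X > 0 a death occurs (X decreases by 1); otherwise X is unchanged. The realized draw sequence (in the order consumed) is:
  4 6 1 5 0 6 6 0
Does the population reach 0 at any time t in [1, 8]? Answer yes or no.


no

t=0: X=3, d=4 → birth, X_1=4
t=1: X=4, d=6 → hold, X_2=4
t=2: X=4, d=1 → birth, X_3=5
t=3: X=5, d=5 → death, X_4=4
t=4: X=4, d=0 → birth, X_5=5
t=5: X=5, d=6 → hold, X_6=5
t=6: X=5, d=6 → hold, X_7=5
t=7: X=5, d=0 → birth, X_8=6


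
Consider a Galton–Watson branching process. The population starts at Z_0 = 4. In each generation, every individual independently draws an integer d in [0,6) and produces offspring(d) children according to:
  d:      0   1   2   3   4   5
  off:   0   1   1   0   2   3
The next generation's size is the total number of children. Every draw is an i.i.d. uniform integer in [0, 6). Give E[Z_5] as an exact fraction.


16807/1944

Outcome values over d=0..5: [0, 1, 1, 0, 2, 3]
Σy = 7, Σy² = 15, M = 6
μ = 7/6 = 7/6,  σ² = 15/6 − (7/6)² = 41/36
E[Z_0] = 4
E[Z_1] = 7/6·E[Z_0] = 14/3
E[Z_2] = 7/6·E[Z_1] = 49/9
E[Z_3] = 7/6·E[Z_2] = 343/54
E[Z_4] = 7/6·E[Z_3] = 2401/324
E[Z_5] = 7/6·E[Z_4] = 16807/1944


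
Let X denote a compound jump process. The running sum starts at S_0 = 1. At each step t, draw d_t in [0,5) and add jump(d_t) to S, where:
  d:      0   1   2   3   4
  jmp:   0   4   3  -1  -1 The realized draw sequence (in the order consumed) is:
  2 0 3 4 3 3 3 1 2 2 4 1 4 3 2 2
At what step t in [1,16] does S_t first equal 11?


13

t=0: S=1, d=2, jump=3, S_1=4
t=1: S=4, d=0, jump=0, S_2=4
t=2: S=4, d=3, jump=-1, S_3=3
t=3: S=3, d=4, jump=-1, S_4=2
t=4: S=2, d=3, jump=-1, S_5=1
t=5: S=1, d=3, jump=-1, S_6=0
t=6: S=0, d=3, jump=-1, S_7=-1
t=7: S=-1, d=1, jump=4, S_8=3
t=8: S=3, d=2, jump=3, S_9=6
t=9: S=6, d=2, jump=3, S_10=9
t=10: S=9, d=4, jump=-1, S_11=8
t=11: S=8, d=1, jump=4, S_12=12
t=12: S=12, d=4, jump=-1, S_13=11
t=13: S=11, d=3, jump=-1, S_14=10
t=14: S=10, d=2, jump=3, S_15=13
t=15: S=13, d=2, jump=3, S_16=16


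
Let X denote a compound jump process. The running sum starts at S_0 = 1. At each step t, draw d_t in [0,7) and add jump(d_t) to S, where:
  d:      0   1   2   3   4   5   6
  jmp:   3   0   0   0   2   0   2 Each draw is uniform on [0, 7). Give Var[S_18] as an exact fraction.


Outcome values over d=0..6: [3, 0, 0, 0, 2, 0, 2]
Σy = 7, Σy² = 17, M = 7
μ = 7/7 = 1,  σ² = 17/7 − (1)² = 10/7
Independent increments: Var[S_18] = 18·σ² = 18·(10/7) = 180/7

180/7


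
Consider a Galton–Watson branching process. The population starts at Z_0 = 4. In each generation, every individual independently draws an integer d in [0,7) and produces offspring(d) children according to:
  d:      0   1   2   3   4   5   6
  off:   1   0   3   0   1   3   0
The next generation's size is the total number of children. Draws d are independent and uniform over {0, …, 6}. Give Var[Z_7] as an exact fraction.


101496163139584/678223072849

Outcome values over d=0..6: [1, 0, 3, 0, 1, 3, 0]
Σy = 8, Σy² = 20, M = 7
μ = 8/7 = 8/7,  σ² = 20/7 − (8/7)² = 76/49
V_0 = 0, E_0 = 4
V_1 = 76/49·E_0 + (8/7)²·V_0 = 304/49;  E_1 = 32/7
V_2 = 76/49·E_1 + (8/7)²·V_1 = 36480/2401;  E_2 = 256/49
V_3 = 76/49·E_2 + (8/7)²·V_2 = 3288064/117649;  E_3 = 2048/343
V_4 = 76/49·E_3 + (8/7)²·V_3 = 263823360/5764801;  E_4 = 16384/2401
V_5 = 76/49·E_4 + (8/7)²·V_4 = 19874381824/282475249;  E_5 = 131072/16807
V_6 = 76/49·E_5 + (8/7)²·V_5 = 1439382896640/13841287201;  E_6 = 1048576/117649
V_7 = 76/49·E_6 + (8/7)²·V_6 = 101496163139584/678223072849;  E_7 = 8388608/823543


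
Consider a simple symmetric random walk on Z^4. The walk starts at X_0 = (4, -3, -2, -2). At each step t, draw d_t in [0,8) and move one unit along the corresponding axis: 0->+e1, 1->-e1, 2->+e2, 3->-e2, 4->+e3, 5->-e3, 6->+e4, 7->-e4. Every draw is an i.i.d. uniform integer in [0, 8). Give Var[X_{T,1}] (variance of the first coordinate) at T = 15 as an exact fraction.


15/4

Outcome values over d=0..7: [1, -1, 0, 0, 0, 0, 0, 0]
Σy = 0, Σy² = 2, M = 8
μ = 0/8 = 0,  σ² = 2/8 − (0)² = 1/4
Independent increments: Var[X_15] = 15·σ² = 15·(1/4) = 15/4


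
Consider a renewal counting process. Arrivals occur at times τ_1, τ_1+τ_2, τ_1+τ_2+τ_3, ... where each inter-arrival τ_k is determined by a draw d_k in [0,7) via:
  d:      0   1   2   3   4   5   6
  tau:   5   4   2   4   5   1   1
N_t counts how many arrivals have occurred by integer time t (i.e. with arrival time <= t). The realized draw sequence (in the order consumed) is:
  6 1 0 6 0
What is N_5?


draw d_1=6: τ_1=1, arrival time A_1=1
draw d_2=1: τ_2=4, arrival time A_2=5
draw d_3=0: τ_3=5, arrival time A_3=10
draw d_4=6: τ_4=1, arrival time A_4=11
draw d_5=0: τ_5=5, arrival time A_5=16
N_t over t=0..5: 0:0 1:1 2:1 3:1 4:1 5:2

2


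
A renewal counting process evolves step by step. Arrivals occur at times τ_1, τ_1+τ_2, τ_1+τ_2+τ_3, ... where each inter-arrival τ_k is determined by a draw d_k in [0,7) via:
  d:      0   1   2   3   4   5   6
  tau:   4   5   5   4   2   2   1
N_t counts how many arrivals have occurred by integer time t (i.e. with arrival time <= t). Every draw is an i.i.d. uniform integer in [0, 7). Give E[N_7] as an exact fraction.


1557067/823543

Inter-arrival values over d=0..6: [4, 5, 5, 4, 2, 2, 1]
Each d has probability 1/7, so the pmf of τ is: f(1) = 1/7, f(2) = 2/7, f(4) = 2/7, f(5) = 2/7
Renewal equation for m(n) = E[N_n]: condition on τ_1 = k (if k <= n, one arrival plus a fresh copy on the remaining n−k steps): m(n) = F(n) + Σ_{k<=n} f(k)·m(n−k), where F(n) = P(τ <= n) and m(0) = 0
m(1) = F(1) = 1/7
m(2) = F(2) + f(1)·m(1) = 3/7 + 1/7·1/7 = 22/49
m(3) = F(3) + f(1)·m(2) + f(2)·m(1) = 3/7 + 1/7·22/49 + 2/7·1/7 = 183/343
m(4) = F(4) + f(1)·m(3) + f(2)·m(2) = 5/7 + 1/7·183/343 + 2/7·22/49 = 2206/2401
m(5) = F(5) + f(1)·m(4) + f(2)·m(3) + f(4)·m(1) = 1 + 1/7·2206/2401 + 2/7·183/343 + 2/7·1/7 = 22261/16807
m(6) = F(6) + f(1)·m(5) + f(2)·m(4) + f(4)·m(2) + f(5)·m(1) = 1 + 1/7·22261/16807 + 2/7·2206/2401 + 2/7·22/49 + 2/7·1/7 = 190688/117649
m(7) = F(7) + f(1)·m(6) + f(2)·m(5) + f(4)·m(3) + f(5)·m(2) = 1 + 1/7·190688/117649 + 2/7·22261/16807 + 2/7·183/343 + 2/7·22/49 = 1557067/823543
E[N_7] = m(7) = 1557067/823543


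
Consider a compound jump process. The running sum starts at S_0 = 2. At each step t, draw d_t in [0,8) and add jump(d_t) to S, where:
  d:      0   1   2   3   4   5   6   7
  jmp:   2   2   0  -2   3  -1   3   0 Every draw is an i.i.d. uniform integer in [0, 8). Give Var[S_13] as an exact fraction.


Outcome values over d=0..7: [2, 2, 0, -2, 3, -1, 3, 0]
Σy = 7, Σy² = 31, M = 8
μ = 7/8 = 7/8,  σ² = 31/8 − (7/8)² = 199/64
Independent increments: Var[S_13] = 13·σ² = 13·(199/64) = 2587/64

2587/64


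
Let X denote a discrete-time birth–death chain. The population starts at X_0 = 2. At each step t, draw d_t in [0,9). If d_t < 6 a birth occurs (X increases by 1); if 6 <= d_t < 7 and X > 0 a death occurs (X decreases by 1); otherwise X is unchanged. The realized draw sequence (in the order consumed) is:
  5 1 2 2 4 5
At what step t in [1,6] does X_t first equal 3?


t=0: X=2, d=5 → birth, X_1=3
t=1: X=3, d=1 → birth, X_2=4
t=2: X=4, d=2 → birth, X_3=5
t=3: X=5, d=2 → birth, X_4=6
t=4: X=6, d=4 → birth, X_5=7
t=5: X=7, d=5 → birth, X_6=8

1


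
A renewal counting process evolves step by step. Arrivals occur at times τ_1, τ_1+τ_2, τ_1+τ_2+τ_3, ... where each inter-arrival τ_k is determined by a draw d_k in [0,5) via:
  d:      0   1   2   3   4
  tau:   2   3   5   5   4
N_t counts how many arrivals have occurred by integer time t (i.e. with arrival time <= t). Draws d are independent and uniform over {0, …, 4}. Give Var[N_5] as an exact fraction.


Inter-arrival values over d=0..4: [2, 3, 5, 5, 4]
Each d has probability 1/5, so the pmf of τ is: f(2) = 1/5, f(3) = 1/5, f(4) = 1/5, f(5) = 2/5
Let p_n(j) = P(N_n = j), with p_0 = [1]. Condition on τ_1: p_n(0) = P(τ > n), and for j >= 1, p_n(j) = Σ_{k<=n} f(k)·p_{n−k}(j−1)
p_1 = [1]  (j = 0)
p_2 = [4/5, 1/5]  (j = 0..1)
p_3 = [3/5, 2/5]  (j = 0..1)
p_4 = [2/5, 14/25, 1/25]  (j = 0..2)
p_5 = [0, 22/25, 3/25]  (j = 0..2)
E[N_5] = Σ j·p_5(j) = 28/25;  E[N_5²] = Σ j²·p_5(j) = 34/25
Var[N_5] = 34/25 − (28/25)² = 66/625

66/625


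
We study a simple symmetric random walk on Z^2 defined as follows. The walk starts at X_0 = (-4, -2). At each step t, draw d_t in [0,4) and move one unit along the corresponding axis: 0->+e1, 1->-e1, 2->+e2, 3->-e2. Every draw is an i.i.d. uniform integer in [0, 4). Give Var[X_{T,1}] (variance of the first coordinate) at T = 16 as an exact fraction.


8

Outcome values over d=0..3: [1, -1, 0, 0]
Σy = 0, Σy² = 2, M = 4
μ = 0/4 = 0,  σ² = 2/4 − (0)² = 1/2
Independent increments: Var[X_16] = 16·σ² = 16·(1/2) = 8


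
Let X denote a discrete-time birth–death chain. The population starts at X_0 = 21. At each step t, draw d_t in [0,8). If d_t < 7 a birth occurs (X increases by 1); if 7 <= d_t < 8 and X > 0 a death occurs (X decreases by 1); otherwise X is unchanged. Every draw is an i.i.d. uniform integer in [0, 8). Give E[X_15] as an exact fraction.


129/4

X can drop by at most 1 per step and X_0 = 21 > T = 15, so X_t >= 21 − t >= 6 > 0 for every t <= 15: the floor at 0 (the 'and X > 0' condition) never binds. Hence X_15 = X_0 + Σ_{t<15} Y_t with i.i.d. increments Y_t = y(d_t) ∈ {+1, −1, 0}.
Outcome values over d=0..7: [1, 1, 1, 1, 1, 1, 1, -1]
Σy = 6, Σy² = 8, M = 8
μ = 6/8 = 3/4,  σ² = 8/8 − (3/4)² = 7/16
E[X_15] = 21 + 15·(3/4) = 129/4


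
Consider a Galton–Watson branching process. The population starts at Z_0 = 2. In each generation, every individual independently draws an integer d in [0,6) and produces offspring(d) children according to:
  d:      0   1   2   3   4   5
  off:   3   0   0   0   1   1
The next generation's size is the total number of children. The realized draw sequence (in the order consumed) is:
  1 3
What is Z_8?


0

gen 0: Z_0=2, draws=[1, 3], offspring=[0, 0], Z_1=0
gen 1: Z_1=0, draws=[], offspring=[], Z_2=0
gen 2: Z_2=0, draws=[], offspring=[], Z_3=0
gen 3: Z_3=0, draws=[], offspring=[], Z_4=0
gen 4: Z_4=0, draws=[], offspring=[], Z_5=0
gen 5: Z_5=0, draws=[], offspring=[], Z_6=0
gen 6: Z_6=0, draws=[], offspring=[], Z_7=0
gen 7: Z_7=0, draws=[], offspring=[], Z_8=0


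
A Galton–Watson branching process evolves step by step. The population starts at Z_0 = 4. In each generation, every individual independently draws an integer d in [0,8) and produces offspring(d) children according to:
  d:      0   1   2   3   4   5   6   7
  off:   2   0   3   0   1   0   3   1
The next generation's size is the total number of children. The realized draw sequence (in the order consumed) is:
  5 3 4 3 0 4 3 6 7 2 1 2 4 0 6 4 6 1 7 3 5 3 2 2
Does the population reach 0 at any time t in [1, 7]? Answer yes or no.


gen 0: Z_0=4, draws=[5, 3, 4, 3], offspring=[0, 0, 1, 0], Z_1=1
gen 1: Z_1=1, draws=[0], offspring=[2], Z_2=2
gen 2: Z_2=2, draws=[4, 3], offspring=[1, 0], Z_3=1
gen 3: Z_3=1, draws=[6], offspring=[3], Z_4=3
gen 4: Z_4=3, draws=[7, 2, 1], offspring=[1, 3, 0], Z_5=4
gen 5: Z_5=4, draws=[2, 4, 0, 6], offspring=[3, 1, 2, 3], Z_6=9
gen 6: Z_6=9, draws=[4, 6, 1, 7, 3, 5, 3, 2, 2], offspring=[1, 3, 0, 1, 0, 0, 0, 3, 3], Z_7=11

no


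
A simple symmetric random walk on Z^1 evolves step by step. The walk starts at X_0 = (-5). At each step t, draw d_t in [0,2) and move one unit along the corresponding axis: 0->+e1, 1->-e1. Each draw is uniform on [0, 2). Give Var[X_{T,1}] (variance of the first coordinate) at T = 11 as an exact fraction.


11

Outcome values over d=0..1: [1, -1]
Σy = 0, Σy² = 2, M = 2
μ = 0/2 = 0,  σ² = 2/2 − (0)² = 1
Independent increments: Var[X_11] = 11·σ² = 11·(1) = 11


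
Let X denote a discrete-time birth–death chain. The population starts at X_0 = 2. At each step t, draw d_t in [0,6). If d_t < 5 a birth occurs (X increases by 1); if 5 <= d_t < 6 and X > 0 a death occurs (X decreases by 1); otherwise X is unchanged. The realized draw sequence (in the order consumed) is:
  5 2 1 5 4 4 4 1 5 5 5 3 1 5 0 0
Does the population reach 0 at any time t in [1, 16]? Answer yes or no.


no

t=0: X=2, d=5 → death, X_1=1
t=1: X=1, d=2 → birth, X_2=2
t=2: X=2, d=1 → birth, X_3=3
t=3: X=3, d=5 → death, X_4=2
t=4: X=2, d=4 → birth, X_5=3
t=5: X=3, d=4 → birth, X_6=4
t=6: X=4, d=4 → birth, X_7=5
t=7: X=5, d=1 → birth, X_8=6
t=8: X=6, d=5 → death, X_9=5
t=9: X=5, d=5 → death, X_10=4
t=10: X=4, d=5 → death, X_11=3
t=11: X=3, d=3 → birth, X_12=4
t=12: X=4, d=1 → birth, X_13=5
t=13: X=5, d=5 → death, X_14=4
t=14: X=4, d=0 → birth, X_15=5
t=15: X=5, d=0 → birth, X_16=6


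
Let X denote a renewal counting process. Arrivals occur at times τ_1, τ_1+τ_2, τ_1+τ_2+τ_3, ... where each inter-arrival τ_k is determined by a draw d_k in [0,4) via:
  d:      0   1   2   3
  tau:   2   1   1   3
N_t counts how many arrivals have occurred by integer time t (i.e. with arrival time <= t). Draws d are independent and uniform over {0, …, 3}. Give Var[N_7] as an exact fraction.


Inter-arrival values over d=0..3: [2, 1, 1, 3]
Each d has probability 1/4, so the pmf of τ is: f(1) = 1/2, f(2) = 1/4, f(3) = 1/4
Let p_n(j) = P(N_n = j), with p_0 = [1]. Condition on τ_1: p_n(0) = P(τ > n), and for j >= 1, p_n(j) = Σ_{k<=n} f(k)·p_{n−k}(j−1)
p_1 = [1/2, 1/2]  (j = 0..1)
p_2 = [1/4, 1/2, 1/4]  (j = 0..2)
p_3 = [0, 1/2, 3/8, 1/8]  (j = 0..3)
p_4 = [0, 3/16, 1/2, 1/4, 1/16]  (j = 0..4)
p_5 = [0, 1/16, 11/32, 13/32, 5/32, 1/32]  (j = 0..5)
p_6 = [0, 0, 13/64, 25/64, 19/64, 3/32, 1/64]  (j = 0..6)
p_7 = [0, 0, 1/16, 5/16, 23/64, 13/64, 7/128, 1/128]  (j = 0..7)
E[N_7] = Σ j·p_7(j) = 499/128;  E[N_7²] = Σ j²·p_7(j) = 2079/128
Var[N_7] = 2079/128 − (499/128)² = 17111/16384

17111/16384


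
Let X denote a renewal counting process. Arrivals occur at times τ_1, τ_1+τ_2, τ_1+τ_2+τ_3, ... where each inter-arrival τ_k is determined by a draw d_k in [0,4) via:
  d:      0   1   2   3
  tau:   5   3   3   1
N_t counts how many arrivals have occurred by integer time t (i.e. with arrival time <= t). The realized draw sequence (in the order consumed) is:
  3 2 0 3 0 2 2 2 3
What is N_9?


draw d_1=3: τ_1=1, arrival time A_1=1
draw d_2=2: τ_2=3, arrival time A_2=4
draw d_3=0: τ_3=5, arrival time A_3=9
draw d_4=3: τ_4=1, arrival time A_4=10
draw d_5=0: τ_5=5, arrival time A_5=15
draw d_6=2: τ_6=3, arrival time A_6=18
draw d_7=2: τ_7=3, arrival time A_7=21
draw d_8=2: τ_8=3, arrival time A_8=24
draw d_9=3: τ_9=1, arrival time A_9=25
N_t over t=0..9: 0:0 1:1 2:1 3:1 4:2 5:2 6:2 7:2 8:2 9:3

3


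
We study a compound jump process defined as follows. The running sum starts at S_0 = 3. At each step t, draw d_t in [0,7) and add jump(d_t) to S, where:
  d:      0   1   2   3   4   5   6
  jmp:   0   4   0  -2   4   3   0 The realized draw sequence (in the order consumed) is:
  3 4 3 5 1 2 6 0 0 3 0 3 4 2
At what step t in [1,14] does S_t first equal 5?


t=0: S=3, d=3, jump=-2, S_1=1
t=1: S=1, d=4, jump=4, S_2=5
t=2: S=5, d=3, jump=-2, S_3=3
t=3: S=3, d=5, jump=3, S_4=6
t=4: S=6, d=1, jump=4, S_5=10
t=5: S=10, d=2, jump=0, S_6=10
t=6: S=10, d=6, jump=0, S_7=10
t=7: S=10, d=0, jump=0, S_8=10
t=8: S=10, d=0, jump=0, S_9=10
t=9: S=10, d=3, jump=-2, S_10=8
t=10: S=8, d=0, jump=0, S_11=8
t=11: S=8, d=3, jump=-2, S_12=6
t=12: S=6, d=4, jump=4, S_13=10
t=13: S=10, d=2, jump=0, S_14=10

2


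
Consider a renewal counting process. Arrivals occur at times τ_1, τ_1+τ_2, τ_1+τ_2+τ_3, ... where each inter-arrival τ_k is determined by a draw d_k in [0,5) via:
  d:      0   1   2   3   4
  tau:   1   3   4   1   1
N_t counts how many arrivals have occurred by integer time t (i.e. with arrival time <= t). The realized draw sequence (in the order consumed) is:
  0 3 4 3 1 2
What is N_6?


draw d_1=0: τ_1=1, arrival time A_1=1
draw d_2=3: τ_2=1, arrival time A_2=2
draw d_3=4: τ_3=1, arrival time A_3=3
draw d_4=3: τ_4=1, arrival time A_4=4
draw d_5=1: τ_5=3, arrival time A_5=7
draw d_6=2: τ_6=4, arrival time A_6=11
N_t over t=0..6: 0:0 1:1 2:2 3:3 4:4 5:4 6:4

4


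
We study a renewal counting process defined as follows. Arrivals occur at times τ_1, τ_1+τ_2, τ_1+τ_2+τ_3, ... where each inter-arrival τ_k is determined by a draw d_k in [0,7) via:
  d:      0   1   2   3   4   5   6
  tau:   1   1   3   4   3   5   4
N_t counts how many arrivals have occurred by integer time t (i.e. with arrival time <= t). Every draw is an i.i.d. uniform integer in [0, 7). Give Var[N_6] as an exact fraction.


9030538068/13841287201

Inter-arrival values over d=0..6: [1, 1, 3, 4, 3, 5, 4]
Each d has probability 1/7, so the pmf of τ is: f(1) = 2/7, f(3) = 2/7, f(4) = 2/7, f(5) = 1/7
Let p_n(j) = P(N_n = j), with p_0 = [1]. Condition on τ_1: p_n(0) = P(τ > n), and for j >= 1, p_n(j) = Σ_{k<=n} f(k)·p_{n−k}(j−1)
p_1 = [5/7, 2/7]  (j = 0..1)
p_2 = [5/7, 10/49, 4/49]  (j = 0..2)
p_3 = [3/7, 24/49, 20/343, 8/343]  (j = 0..3)
p_4 = [1/7, 30/49, 76/343, 40/2401, 16/2401]  (j = 0..4)
p_5 = [0, 29/49, 108/343, 208/2401, 80/16807, 32/16807]  (j = 0..5)
p_6 = [0, 3/7, 20/49, 312/2401, 528/16807, 160/117649, 64/117649]  (j = 0..6)
E[N_6] = Σ j·p_6(j) = 208293/117649;  E[N_6²] = Σ j²·p_6(j) = 445533/117649
Var[N_6] = 445533/117649 − (208293/117649)² = 9030538068/13841287201


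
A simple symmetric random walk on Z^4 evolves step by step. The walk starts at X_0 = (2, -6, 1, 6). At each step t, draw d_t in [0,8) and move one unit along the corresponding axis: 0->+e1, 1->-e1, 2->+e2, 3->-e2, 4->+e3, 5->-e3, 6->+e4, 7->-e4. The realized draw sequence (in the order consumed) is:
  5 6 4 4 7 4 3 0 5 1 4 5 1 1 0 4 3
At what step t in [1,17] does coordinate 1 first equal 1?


13

t=0: X=(2, -6, 1, 6), d=5 → -e3, X_1=(2, -6, 0, 6)
t=1: X=(2, -6, 0, 6), d=6 → +e4, X_2=(2, -6, 0, 7)
t=2: X=(2, -6, 0, 7), d=4 → +e3, X_3=(2, -6, 1, 7)
t=3: X=(2, -6, 1, 7), d=4 → +e3, X_4=(2, -6, 2, 7)
t=4: X=(2, -6, 2, 7), d=7 → -e4, X_5=(2, -6, 2, 6)
t=5: X=(2, -6, 2, 6), d=4 → +e3, X_6=(2, -6, 3, 6)
t=6: X=(2, -6, 3, 6), d=3 → -e2, X_7=(2, -7, 3, 6)
t=7: X=(2, -7, 3, 6), d=0 → +e1, X_8=(3, -7, 3, 6)
t=8: X=(3, -7, 3, 6), d=5 → -e3, X_9=(3, -7, 2, 6)
t=9: X=(3, -7, 2, 6), d=1 → -e1, X_10=(2, -7, 2, 6)
t=10: X=(2, -7, 2, 6), d=4 → +e3, X_11=(2, -7, 3, 6)
t=11: X=(2, -7, 3, 6), d=5 → -e3, X_12=(2, -7, 2, 6)
t=12: X=(2, -7, 2, 6), d=1 → -e1, X_13=(1, -7, 2, 6)
t=13: X=(1, -7, 2, 6), d=1 → -e1, X_14=(0, -7, 2, 6)
t=14: X=(0, -7, 2, 6), d=0 → +e1, X_15=(1, -7, 2, 6)
t=15: X=(1, -7, 2, 6), d=4 → +e3, X_16=(1, -7, 3, 6)
t=16: X=(1, -7, 3, 6), d=3 → -e2, X_17=(1, -8, 3, 6)
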